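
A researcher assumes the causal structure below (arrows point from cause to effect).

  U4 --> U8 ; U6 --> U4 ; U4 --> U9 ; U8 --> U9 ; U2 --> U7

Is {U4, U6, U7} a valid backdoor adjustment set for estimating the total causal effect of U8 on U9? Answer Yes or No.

Yes

Backdoor paths from U8 to U9 (paths whose first edge points into U8):
  P1: U8 <- U4 -> U9
Condition 1 (no descendant of U8 in the set): holds — descendants of U8 are {U9}; none are in {U4, U6, U7}.
Condition 2 (every backdoor path blocked by {U4, U6, U7}):
  P1: blocked at fork node U4 ∈ conditioning set.
{U4, U6, U7} satisfies the backdoor criterion.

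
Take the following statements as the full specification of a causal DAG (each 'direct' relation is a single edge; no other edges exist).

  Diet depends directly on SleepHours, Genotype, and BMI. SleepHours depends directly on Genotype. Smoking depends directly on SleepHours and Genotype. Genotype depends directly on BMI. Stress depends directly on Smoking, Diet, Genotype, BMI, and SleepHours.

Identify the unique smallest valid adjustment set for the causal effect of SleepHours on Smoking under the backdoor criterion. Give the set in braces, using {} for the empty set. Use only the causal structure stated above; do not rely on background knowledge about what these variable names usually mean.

{Genotype}

Variables eligible for adjustment (non-descendants of SleepHours, excluding SleepHours and Smoking): {BMI, Genotype}.
Backdoor paths from SleepHours to Smoking:
  P1: SleepHours <- Genotype <- BMI -> Diet -> Stress <- Smoking
  P2: SleepHours <- Genotype <- BMI -> Stress <- Smoking
  P3: SleepHours <- Genotype -> Diet <- BMI -> Stress <- Smoking
  P4: SleepHours <- Genotype -> Diet -> Stress <- Smoking
  P5: SleepHours <- Genotype -> Smoking
  P6: SleepHours <- Genotype -> Stress <- Smoking
The empty set is not sufficient: P5 (SleepHours <- Genotype -> Smoking) has no collider blocking it and no conditioned non-collider, so it is open.
Try {Genotype}:
  P1: blocked at chain node Genotype ∈ conditioning set.
  P2: blocked at chain node Genotype ∈ conditioning set.
  P3: blocked at fork node Genotype ∈ conditioning set.
  P4: blocked at fork node Genotype ∈ conditioning set.
  P5: blocked at fork node Genotype ∈ conditioning set.
  P6: blocked at fork node Genotype ∈ conditioning set.
{Genotype} contains no descendant of SleepHours and blocks every backdoor path.
No other singleton works — e.g. {BMI} leaves P5 open — so {Genotype} is the unique smallest valid adjustment set.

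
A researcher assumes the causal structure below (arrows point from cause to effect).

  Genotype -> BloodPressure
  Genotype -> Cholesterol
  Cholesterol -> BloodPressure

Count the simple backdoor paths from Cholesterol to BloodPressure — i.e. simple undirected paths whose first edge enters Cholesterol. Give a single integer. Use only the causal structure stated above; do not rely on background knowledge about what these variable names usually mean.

1

A backdoor path from Cholesterol to BloodPressure is any simple undirected path whose first edge points into Cholesterol (i.e. leaves Cholesterol via a parent).
Parents of Cholesterol: {Genotype}.
Enumerating:
  P1: Cholesterol <- Genotype -> BloodPressure
That exhausts the simple backdoor paths. Count: 1.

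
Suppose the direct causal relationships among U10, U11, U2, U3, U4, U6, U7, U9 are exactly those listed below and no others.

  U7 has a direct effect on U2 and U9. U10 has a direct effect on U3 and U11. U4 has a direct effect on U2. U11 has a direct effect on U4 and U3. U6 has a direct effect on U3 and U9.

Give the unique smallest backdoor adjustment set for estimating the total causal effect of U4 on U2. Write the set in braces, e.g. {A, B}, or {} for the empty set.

Variables eligible for adjustment (non-descendants of U4, excluding U4 and U2): {U10, U11, U3, U6, U7, U9}.
Backdoor paths from U4 to U2:
  P1: U4 <- U11 <- U10 -> U3 <- U6 -> U9 <- U7 -> U2
  P2: U4 <- U11 -> U3 <- U6 -> U9 <- U7 -> U2
Each backdoor path contains an unconditioned collider, so every path is already blocked with the empty conditioning set:
  P1: blocked at collider U3 (neither it nor any descendant is in the conditioning set).
  P2: blocked at collider U3 (neither it nor any descendant is in the conditioning set).
The empty set is therefore the unique smallest valid set.

{}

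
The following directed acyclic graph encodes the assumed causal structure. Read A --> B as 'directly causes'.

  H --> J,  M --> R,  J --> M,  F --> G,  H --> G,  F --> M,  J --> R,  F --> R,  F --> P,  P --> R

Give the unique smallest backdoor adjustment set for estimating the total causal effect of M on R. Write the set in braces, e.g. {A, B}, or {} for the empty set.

Variables eligible for adjustment (non-descendants of M, excluding M and R): {F, G, H, J, P}.
Backdoor paths from M to R:
  P1: M <- J <- H -> G <- F -> P -> R
  P2: M <- J <- H -> G <- F -> R
  P3: M <- J -> R
  P4: M <- F -> P -> R
  P5: M <- F -> R
  P6: M <- F -> G <- H -> J -> R
The empty set is not sufficient: P3 (M <- J -> R) has no collider blocking it and no conditioned non-collider, so it is open.
Try {F, J}:
  P1: blocked at chain node J ∈ conditioning set.
  P2: blocked at chain node J ∈ conditioning set.
  P3: blocked at fork node J ∈ conditioning set.
  P4: blocked at fork node F ∈ conditioning set.
  P5: blocked at fork node F ∈ conditioning set.
  P6: blocked at fork node F ∈ conditioning set.
{F, J} contains no descendant of M and blocks every backdoor path.
Every element of {F, J} is needed (dropping F leaves P4 open; dropping J leaves P3 open), so no proper subset is valid.
Among all size-2 subsets of the eligible variables, only {F, J} blocks every backdoor path, so it is the unique smallest valid adjustment set.

{F, J}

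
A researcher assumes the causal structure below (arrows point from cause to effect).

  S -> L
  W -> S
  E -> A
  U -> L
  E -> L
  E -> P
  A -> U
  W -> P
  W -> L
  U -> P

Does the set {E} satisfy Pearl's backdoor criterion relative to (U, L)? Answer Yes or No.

Yes

Backdoor paths from U to L (paths whose first edge points into U):
  P1: U <- A <- E -> L
  P2: U <- A <- E -> P <- W -> S -> L
  P3: U <- A <- E -> P <- W -> L
Condition 1 (no descendant of U in the set): holds — descendants of U are {L, P}; none are in {E}.
Condition 2 (every backdoor path blocked by {E}):
  P1: blocked at fork node E ∈ conditioning set.
  P2: blocked at fork node E ∈ conditioning set.
  P3: blocked at fork node E ∈ conditioning set.
{E} satisfies the backdoor criterion.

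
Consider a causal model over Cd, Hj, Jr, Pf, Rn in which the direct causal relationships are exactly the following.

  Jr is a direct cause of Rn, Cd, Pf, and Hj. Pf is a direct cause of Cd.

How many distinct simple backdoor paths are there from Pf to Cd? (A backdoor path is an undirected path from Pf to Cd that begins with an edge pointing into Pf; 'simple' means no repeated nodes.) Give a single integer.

1

A backdoor path from Pf to Cd is any simple undirected path whose first edge points into Pf (i.e. leaves Pf via a parent).
Parents of Pf: {Jr}.
Enumerating:
  P1: Pf <- Jr -> Cd
That exhausts the simple backdoor paths. Count: 1.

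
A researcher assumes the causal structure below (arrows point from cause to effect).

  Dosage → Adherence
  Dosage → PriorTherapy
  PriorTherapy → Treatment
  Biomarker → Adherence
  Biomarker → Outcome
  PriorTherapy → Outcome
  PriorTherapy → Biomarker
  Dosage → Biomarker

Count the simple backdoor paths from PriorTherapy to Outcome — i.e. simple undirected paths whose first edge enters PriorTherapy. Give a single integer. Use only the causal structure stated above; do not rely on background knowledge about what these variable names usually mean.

A backdoor path from PriorTherapy to Outcome is any simple undirected path whose first edge points into PriorTherapy (i.e. leaves PriorTherapy via a parent).
Parents of PriorTherapy: {Dosage}.
Enumerating:
  P1: PriorTherapy <- Dosage -> Biomarker -> Outcome
  P2: PriorTherapy <- Dosage -> Adherence <- Biomarker -> Outcome
That exhausts the simple backdoor paths. Count: 2.

2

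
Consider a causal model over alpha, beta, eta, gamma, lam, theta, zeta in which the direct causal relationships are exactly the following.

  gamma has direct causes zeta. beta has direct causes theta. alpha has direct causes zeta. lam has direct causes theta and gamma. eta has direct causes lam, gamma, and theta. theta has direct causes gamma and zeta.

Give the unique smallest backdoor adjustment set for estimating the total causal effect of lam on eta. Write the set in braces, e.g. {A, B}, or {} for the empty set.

Variables eligible for adjustment (non-descendants of lam, excluding lam and eta): {alpha, beta, gamma, theta, zeta}.
Backdoor paths from lam to eta:
  P1: lam <- gamma <- zeta -> theta -> eta
  P2: lam <- gamma -> theta -> eta
  P3: lam <- gamma -> eta
  P4: lam <- theta <- zeta -> gamma -> eta
  P5: lam <- theta <- gamma -> eta
  P6: lam <- theta -> eta
The empty set is not sufficient: P1 (lam <- gamma <- zeta -> theta -> eta) has no collider blocking it and no conditioned non-collider, so it is open.
Try {gamma, theta}:
  P1: blocked at chain node gamma ∈ conditioning set.
  P2: blocked at fork node gamma ∈ conditioning set.
  P3: blocked at fork node gamma ∈ conditioning set.
  P4: blocked at chain node theta ∈ conditioning set.
  P5: blocked at chain node theta ∈ conditioning set.
  P6: blocked at fork node theta ∈ conditioning set.
{gamma, theta} contains no descendant of lam and blocks every backdoor path.
Every element of {gamma, theta} is needed (dropping gamma leaves P3 open; dropping theta leaves P6 open), so no proper subset is valid.
Among all size-2 subsets of the eligible variables, only {gamma, theta} blocks every backdoor path, so it is the unique smallest valid adjustment set.

{gamma, theta}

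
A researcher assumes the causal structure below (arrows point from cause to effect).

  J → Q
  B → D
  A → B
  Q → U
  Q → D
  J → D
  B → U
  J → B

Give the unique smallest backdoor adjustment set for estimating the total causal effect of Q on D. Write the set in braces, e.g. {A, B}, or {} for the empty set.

{J}

Variables eligible for adjustment (non-descendants of Q, excluding Q and D): {A, B, J}.
Backdoor paths from Q to D:
  P1: Q <- J -> B -> D
  P2: Q <- J -> D
The empty set is not sufficient: P1 (Q <- J -> B -> D) has no collider blocking it and no conditioned non-collider, so it is open.
Try {J}:
  P1: blocked at fork node J ∈ conditioning set.
  P2: blocked at fork node J ∈ conditioning set.
{J} contains no descendant of Q and blocks every backdoor path.
No other singleton works — e.g. {A} leaves P1 open — so {J} is the unique smallest valid adjustment set.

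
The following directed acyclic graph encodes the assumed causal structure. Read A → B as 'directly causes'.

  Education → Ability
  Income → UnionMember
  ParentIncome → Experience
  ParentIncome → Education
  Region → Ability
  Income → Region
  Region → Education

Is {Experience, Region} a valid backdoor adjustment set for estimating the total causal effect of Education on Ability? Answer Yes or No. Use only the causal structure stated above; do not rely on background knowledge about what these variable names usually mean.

Backdoor paths from Education to Ability (paths whose first edge points into Education):
  P1: Education <- Region -> Ability
Condition 1 (no descendant of Education in the set): holds — descendants of Education are {Ability}; none are in {Experience, Region}.
Condition 2 (every backdoor path blocked by {Experience, Region}):
  P1: blocked at fork node Region ∈ conditioning set.
{Experience, Region} satisfies the backdoor criterion.

Yes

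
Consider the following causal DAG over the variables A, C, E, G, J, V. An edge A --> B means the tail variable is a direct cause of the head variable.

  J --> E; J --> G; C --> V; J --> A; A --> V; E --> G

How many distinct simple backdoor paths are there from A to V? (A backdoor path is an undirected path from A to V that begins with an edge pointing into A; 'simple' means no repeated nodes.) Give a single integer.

A backdoor path from A to V is any simple undirected path whose first edge points into A (i.e. leaves A via a parent).
Parents of A: {J}.
No simple path from any parent of A reaches V without revisiting A, so there are no backdoor paths.

0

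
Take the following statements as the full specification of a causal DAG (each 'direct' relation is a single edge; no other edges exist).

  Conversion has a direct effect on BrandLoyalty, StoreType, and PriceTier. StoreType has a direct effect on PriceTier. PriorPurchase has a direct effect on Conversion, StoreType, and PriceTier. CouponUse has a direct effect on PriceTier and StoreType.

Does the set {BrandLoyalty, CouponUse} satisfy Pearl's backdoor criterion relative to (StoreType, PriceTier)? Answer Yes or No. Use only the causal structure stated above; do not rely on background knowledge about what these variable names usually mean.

Backdoor paths from StoreType to PriceTier (paths whose first edge points into StoreType):
  P1: StoreType <- PriorPurchase -> Conversion -> PriceTier
  P2: StoreType <- PriorPurchase -> PriceTier
  P3: StoreType <- CouponUse -> PriceTier
  P4: StoreType <- Conversion <- PriorPurchase -> PriceTier
  P5: StoreType <- Conversion -> PriceTier
Condition 1 (no descendant of StoreType in the set): holds — descendants of StoreType are {PriceTier}; none are in {BrandLoyalty, CouponUse}.
Condition 2 (every backdoor path blocked by {BrandLoyalty, CouponUse}):
  P1: open — no interior node is in the conditioning set.
  P2: open — no interior node is in the conditioning set.
  P3: blocked at fork node CouponUse ∈ conditioning set.
  P4: open — no interior node is in the conditioning set.
  P5: open — no interior node is in the conditioning set.
{BrandLoyalty, CouponUse} does not satisfy the backdoor criterion.

No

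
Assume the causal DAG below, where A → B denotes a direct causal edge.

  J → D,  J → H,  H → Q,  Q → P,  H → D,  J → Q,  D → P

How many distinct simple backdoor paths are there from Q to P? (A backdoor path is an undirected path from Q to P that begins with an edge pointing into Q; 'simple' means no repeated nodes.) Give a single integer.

4

A backdoor path from Q to P is any simple undirected path whose first edge points into Q (i.e. leaves Q via a parent).
Parents of Q: {H, J}.
Enumerating:
  P1: Q <- J -> H -> D -> P
  P2: Q <- J -> D -> P
  P3: Q <- H <- J -> D -> P
  P4: Q <- H -> D -> P
That exhausts the simple backdoor paths. Count: 4.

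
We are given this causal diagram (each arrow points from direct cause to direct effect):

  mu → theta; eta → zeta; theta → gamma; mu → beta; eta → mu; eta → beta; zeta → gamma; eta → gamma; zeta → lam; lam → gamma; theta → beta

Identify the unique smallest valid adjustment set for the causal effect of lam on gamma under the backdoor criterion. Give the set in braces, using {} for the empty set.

Variables eligible for adjustment (non-descendants of lam, excluding lam and gamma): {beta, eta, mu, theta, zeta}.
Backdoor paths from lam to gamma:
  P1: lam <- zeta <- eta -> mu -> theta -> gamma
  P2: lam <- zeta <- eta -> mu -> beta <- theta -> gamma
  P3: lam <- zeta <- eta -> beta <- mu -> theta -> gamma
  P4: lam <- zeta <- eta -> beta <- theta -> gamma
  P5: lam <- zeta <- eta -> gamma
  P6: lam <- zeta -> gamma
The empty set is not sufficient: P1 (lam <- zeta <- eta -> mu -> theta -> gamma) has no collider blocking it and no conditioned non-collider, so it is open.
Try {zeta}:
  P1: blocked at chain node zeta ∈ conditioning set.
  P2: blocked at chain node zeta ∈ conditioning set.
  P3: blocked at chain node zeta ∈ conditioning set.
  P4: blocked at chain node zeta ∈ conditioning set.
  P5: blocked at chain node zeta ∈ conditioning set.
  P6: blocked at fork node zeta ∈ conditioning set.
{zeta} contains no descendant of lam and blocks every backdoor path.
No other singleton works — e.g. {eta} leaves P6 open — so {zeta} is the unique smallest valid adjustment set.

{zeta}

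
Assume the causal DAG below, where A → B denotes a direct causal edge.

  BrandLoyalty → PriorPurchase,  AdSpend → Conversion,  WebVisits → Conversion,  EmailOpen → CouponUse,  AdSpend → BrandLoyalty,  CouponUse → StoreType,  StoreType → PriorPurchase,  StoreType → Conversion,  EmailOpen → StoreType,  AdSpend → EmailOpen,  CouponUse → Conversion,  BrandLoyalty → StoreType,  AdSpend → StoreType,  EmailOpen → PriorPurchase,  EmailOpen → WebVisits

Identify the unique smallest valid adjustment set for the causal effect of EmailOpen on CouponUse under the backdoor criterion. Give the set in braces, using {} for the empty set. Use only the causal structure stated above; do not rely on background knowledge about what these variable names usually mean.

{}

Variables eligible for adjustment (non-descendants of EmailOpen, excluding EmailOpen and CouponUse): {AdSpend, BrandLoyalty}.
Backdoor paths from EmailOpen to CouponUse:
  P1: EmailOpen <- AdSpend -> BrandLoyalty -> StoreType <- CouponUse
  P2: EmailOpen <- AdSpend -> BrandLoyalty -> StoreType -> Conversion <- CouponUse
  P3: EmailOpen <- AdSpend -> BrandLoyalty -> PriorPurchase <- StoreType <- CouponUse
  P4: EmailOpen <- AdSpend -> BrandLoyalty -> PriorPurchase <- StoreType -> Conversion <- CouponUse
  P5: EmailOpen <- AdSpend -> StoreType <- CouponUse
  P6: EmailOpen <- AdSpend -> StoreType -> Conversion <- CouponUse
  P7: EmailOpen <- AdSpend -> Conversion <- CouponUse
  P8: EmailOpen <- AdSpend -> Conversion <- StoreType <- CouponUse
Each backdoor path contains an unconditioned collider, so every path is already blocked with the empty conditioning set:
  P1: blocked at collider StoreType (neither it nor any descendant is in the conditioning set).
  P2: blocked at collider Conversion (neither it nor any descendant is in the conditioning set).
  P3: blocked at collider PriorPurchase (neither it nor any descendant is in the conditioning set).
  P4: blocked at collider PriorPurchase (neither it nor any descendant is in the conditioning set).
  P5: blocked at collider StoreType (neither it nor any descendant is in the conditioning set).
  P6: blocked at collider Conversion (neither it nor any descendant is in the conditioning set).
  P7: blocked at collider Conversion (neither it nor any descendant is in the conditioning set).
  P8: blocked at collider Conversion (neither it nor any descendant is in the conditioning set).
The empty set is therefore the unique smallest valid set.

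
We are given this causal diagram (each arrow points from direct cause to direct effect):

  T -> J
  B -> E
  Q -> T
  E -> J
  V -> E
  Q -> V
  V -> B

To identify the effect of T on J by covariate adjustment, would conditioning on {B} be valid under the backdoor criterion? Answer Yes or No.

No

Backdoor paths from T to J (paths whose first edge points into T):
  P1: T <- Q -> V -> B -> E -> J
  P2: T <- Q -> V -> E -> J
Condition 1 (no descendant of T in the set): holds — descendants of T are {J}; none are in {B}.
Condition 2 (every backdoor path blocked by {B}):
  P1: blocked at chain node B ∈ conditioning set.
  P2: open — no interior node is in the conditioning set.
{B} does not satisfy the backdoor criterion.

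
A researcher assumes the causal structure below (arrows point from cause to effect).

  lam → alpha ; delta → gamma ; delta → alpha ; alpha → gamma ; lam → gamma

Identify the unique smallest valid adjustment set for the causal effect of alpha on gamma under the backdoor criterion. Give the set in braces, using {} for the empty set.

Variables eligible for adjustment (non-descendants of alpha, excluding alpha and gamma): {delta, lam}.
Backdoor paths from alpha to gamma:
  P1: alpha <- lam -> gamma
  P2: alpha <- delta -> gamma
The empty set is not sufficient: P1 (alpha <- lam -> gamma) has no collider blocking it and no conditioned non-collider, so it is open.
Try {delta, lam}:
  P1: blocked at fork node lam ∈ conditioning set.
  P2: blocked at fork node delta ∈ conditioning set.
{delta, lam} contains no descendant of alpha and blocks every backdoor path.
Every element of {delta, lam} is needed (dropping delta leaves P2 open; dropping lam leaves P1 open), so no proper subset is valid.
Among all size-2 subsets of the eligible variables, only {delta, lam} blocks every backdoor path, so it is the unique smallest valid adjustment set.

{delta, lam}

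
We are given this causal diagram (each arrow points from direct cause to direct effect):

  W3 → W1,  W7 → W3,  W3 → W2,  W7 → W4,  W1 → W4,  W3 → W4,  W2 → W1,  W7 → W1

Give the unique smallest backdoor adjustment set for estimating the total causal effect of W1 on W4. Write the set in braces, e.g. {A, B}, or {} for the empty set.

Variables eligible for adjustment (non-descendants of W1, excluding W1 and W4): {W2, W3, W7}.
Backdoor paths from W1 to W4:
  P1: W1 <- W7 -> W3 -> W4
  P2: W1 <- W7 -> W4
  P3: W1 <- W3 <- W7 -> W4
  P4: W1 <- W3 -> W4
  P5: W1 <- W2 <- W3 <- W7 -> W4
  P6: W1 <- W2 <- W3 -> W4
The empty set is not sufficient: P1 (W1 <- W7 -> W3 -> W4) has no collider blocking it and no conditioned non-collider, so it is open.
Try {W3, W7}:
  P1: blocked at fork node W7 ∈ conditioning set.
  P2: blocked at fork node W7 ∈ conditioning set.
  P3: blocked at chain node W3 ∈ conditioning set.
  P4: blocked at fork node W3 ∈ conditioning set.
  P5: blocked at chain node W3 ∈ conditioning set.
  P6: blocked at fork node W3 ∈ conditioning set.
{W3, W7} contains no descendant of W1 and blocks every backdoor path.
Every element of {W3, W7} is needed (dropping W3 leaves P4 open; dropping W7 leaves P2 open), so no proper subset is valid.
Among all size-2 subsets of the eligible variables, only {W3, W7} blocks every backdoor path, so it is the unique smallest valid adjustment set.

{W3, W7}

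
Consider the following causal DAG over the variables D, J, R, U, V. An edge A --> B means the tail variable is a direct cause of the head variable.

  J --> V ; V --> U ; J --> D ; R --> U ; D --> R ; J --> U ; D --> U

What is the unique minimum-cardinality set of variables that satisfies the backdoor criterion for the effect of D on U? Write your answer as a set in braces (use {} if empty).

{J}

Variables eligible for adjustment (non-descendants of D, excluding D and U): {J, V}.
Backdoor paths from D to U:
  P1: D <- J -> V -> U
  P2: D <- J -> U
The empty set is not sufficient: P1 (D <- J -> V -> U) has no collider blocking it and no conditioned non-collider, so it is open.
Try {J}:
  P1: blocked at fork node J ∈ conditioning set.
  P2: blocked at fork node J ∈ conditioning set.
{J} contains no descendant of D and blocks every backdoor path.
No other singleton works — e.g. {V} leaves P2 open — so {J} is the unique smallest valid adjustment set.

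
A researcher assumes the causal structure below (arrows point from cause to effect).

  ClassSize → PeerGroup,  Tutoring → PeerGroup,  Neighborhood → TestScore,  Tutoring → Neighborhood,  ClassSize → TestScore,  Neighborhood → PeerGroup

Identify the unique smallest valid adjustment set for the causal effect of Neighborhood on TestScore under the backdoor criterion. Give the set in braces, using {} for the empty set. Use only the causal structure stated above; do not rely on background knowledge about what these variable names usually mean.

Variables eligible for adjustment (non-descendants of Neighborhood, excluding Neighborhood and TestScore): {ClassSize, Tutoring}.
Backdoor paths from Neighborhood to TestScore:
  P1: Neighborhood <- Tutoring -> PeerGroup <- ClassSize -> TestScore
Each backdoor path contains an unconditioned collider, so every path is already blocked with the empty conditioning set:
  P1: blocked at collider PeerGroup (neither it nor any descendant is in the conditioning set).
The empty set is therefore the unique smallest valid set.

{}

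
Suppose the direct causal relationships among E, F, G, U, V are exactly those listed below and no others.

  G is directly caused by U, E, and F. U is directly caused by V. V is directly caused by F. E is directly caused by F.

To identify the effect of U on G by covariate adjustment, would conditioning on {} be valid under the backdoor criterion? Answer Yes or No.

Backdoor paths from U to G (paths whose first edge points into U):
  P1: U <- V <- F -> E -> G
  P2: U <- V <- F -> G
Condition 1 (no descendant of U in the set): holds — descendants of U are {G}; none are in {}.
Condition 2 (every backdoor path blocked by {}):
  P1: open — no interior node is in the conditioning set.
  P2: open — no interior node is in the conditioning set.
{} does not satisfy the backdoor criterion.

No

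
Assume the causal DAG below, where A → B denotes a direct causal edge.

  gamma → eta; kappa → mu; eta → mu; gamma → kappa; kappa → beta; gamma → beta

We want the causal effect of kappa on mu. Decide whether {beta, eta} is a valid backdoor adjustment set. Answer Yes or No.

Backdoor paths from kappa to mu (paths whose first edge points into kappa):
  P1: kappa <- gamma -> eta -> mu
Condition 1 (no descendant of kappa in the set): FAILS — beta is a descendant of kappa.
Condition 2 (every backdoor path blocked by {beta, eta}):
  P1: blocked at chain node eta ∈ conditioning set.
{beta, eta} does not satisfy the backdoor criterion.

No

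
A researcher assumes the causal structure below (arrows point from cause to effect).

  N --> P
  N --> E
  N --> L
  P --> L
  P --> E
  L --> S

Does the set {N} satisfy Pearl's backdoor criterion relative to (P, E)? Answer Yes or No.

Yes

Backdoor paths from P to E (paths whose first edge points into P):
  P1: P <- N -> E
Condition 1 (no descendant of P in the set): holds — descendants of P are {E, L, S}; none are in {N}.
Condition 2 (every backdoor path blocked by {N}):
  P1: blocked at fork node N ∈ conditioning set.
{N} satisfies the backdoor criterion.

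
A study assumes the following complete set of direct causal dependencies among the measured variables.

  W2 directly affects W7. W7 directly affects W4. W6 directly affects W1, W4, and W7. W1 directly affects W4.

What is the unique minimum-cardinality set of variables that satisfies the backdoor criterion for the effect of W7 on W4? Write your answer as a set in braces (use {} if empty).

Variables eligible for adjustment (non-descendants of W7, excluding W7 and W4): {W1, W2, W6}.
Backdoor paths from W7 to W4:
  P1: W7 <- W6 -> W1 -> W4
  P2: W7 <- W6 -> W4
The empty set is not sufficient: P1 (W7 <- W6 -> W1 -> W4) has no collider blocking it and no conditioned non-collider, so it is open.
Try {W6}:
  P1: blocked at fork node W6 ∈ conditioning set.
  P2: blocked at fork node W6 ∈ conditioning set.
{W6} contains no descendant of W7 and blocks every backdoor path.
No other singleton works — e.g. {W2} leaves P1 open — so {W6} is the unique smallest valid adjustment set.

{W6}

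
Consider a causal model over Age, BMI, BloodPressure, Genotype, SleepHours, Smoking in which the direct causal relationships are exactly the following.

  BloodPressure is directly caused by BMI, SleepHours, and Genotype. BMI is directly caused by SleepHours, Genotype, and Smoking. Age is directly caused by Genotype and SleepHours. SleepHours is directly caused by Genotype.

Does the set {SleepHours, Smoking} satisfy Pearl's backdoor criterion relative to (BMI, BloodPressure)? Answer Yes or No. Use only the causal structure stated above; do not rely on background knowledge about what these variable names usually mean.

No

Backdoor paths from BMI to BloodPressure (paths whose first edge points into BMI):
  P1: BMI <- Genotype -> SleepHours -> BloodPressure
  P2: BMI <- Genotype -> BloodPressure
  P3: BMI <- Genotype -> Age <- SleepHours -> BloodPressure
  P4: BMI <- SleepHours <- Genotype -> BloodPressure
  P5: BMI <- SleepHours -> BloodPressure
  P6: BMI <- SleepHours -> Age <- Genotype -> BloodPressure
Condition 1 (no descendant of BMI in the set): holds — descendants of BMI are {BloodPressure}; none are in {SleepHours, Smoking}.
Condition 2 (every backdoor path blocked by {SleepHours, Smoking}):
  P1: blocked at chain node SleepHours ∈ conditioning set.
  P2: open — no interior node is in the conditioning set.
  P3: blocked at collider Age (neither it nor any descendant is in the conditioning set).
  P4: blocked at chain node SleepHours ∈ conditioning set.
  P5: blocked at fork node SleepHours ∈ conditioning set.
  P6: blocked at fork node SleepHours ∈ conditioning set.
{SleepHours, Smoking} does not satisfy the backdoor criterion.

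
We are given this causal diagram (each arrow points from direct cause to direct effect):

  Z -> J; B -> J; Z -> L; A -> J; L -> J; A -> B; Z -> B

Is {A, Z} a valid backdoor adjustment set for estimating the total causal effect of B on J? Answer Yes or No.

Yes

Backdoor paths from B to J (paths whose first edge points into B):
  P1: B <- A -> J
  P2: B <- Z -> L -> J
  P3: B <- Z -> J
Condition 1 (no descendant of B in the set): holds — descendants of B are {J}; none are in {A, Z}.
Condition 2 (every backdoor path blocked by {A, Z}):
  P1: blocked at fork node A ∈ conditioning set.
  P2: blocked at fork node Z ∈ conditioning set.
  P3: blocked at fork node Z ∈ conditioning set.
{A, Z} satisfies the backdoor criterion.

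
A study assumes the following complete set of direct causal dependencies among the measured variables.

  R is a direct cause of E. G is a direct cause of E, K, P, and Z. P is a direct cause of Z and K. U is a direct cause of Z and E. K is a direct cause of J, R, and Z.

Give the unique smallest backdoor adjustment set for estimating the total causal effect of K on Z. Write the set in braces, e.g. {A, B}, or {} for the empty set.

Variables eligible for adjustment (non-descendants of K, excluding K and Z): {G, P, U}.
Backdoor paths from K to Z:
  P1: K <- G -> P -> Z
  P2: K <- G -> Z
  P3: K <- G -> E <- U -> Z
  P4: K <- P <- G -> Z
  P5: K <- P <- G -> E <- U -> Z
  P6: K <- P -> Z
The empty set is not sufficient: P1 (K <- G -> P -> Z) has no collider blocking it and no conditioned non-collider, so it is open.
Try {G, P}:
  P1: blocked at fork node G ∈ conditioning set.
  P2: blocked at fork node G ∈ conditioning set.
  P3: blocked at fork node G ∈ conditioning set.
  P4: blocked at chain node P ∈ conditioning set.
  P5: blocked at chain node P ∈ conditioning set.
  P6: blocked at fork node P ∈ conditioning set.
{G, P} contains no descendant of K and blocks every backdoor path.
Every element of {G, P} is needed (dropping G leaves P2 open; dropping P leaves P6 open), so no proper subset is valid.
Among all size-2 subsets of the eligible variables, only {G, P} blocks every backdoor path, so it is the unique smallest valid adjustment set.

{G, P}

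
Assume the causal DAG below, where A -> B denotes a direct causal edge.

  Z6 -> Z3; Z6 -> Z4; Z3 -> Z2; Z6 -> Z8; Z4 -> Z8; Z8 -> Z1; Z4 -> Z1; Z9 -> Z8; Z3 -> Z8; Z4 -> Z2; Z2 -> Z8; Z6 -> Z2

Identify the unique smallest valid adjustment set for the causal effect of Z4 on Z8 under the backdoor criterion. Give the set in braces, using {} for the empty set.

{Z6}

Variables eligible for adjustment (non-descendants of Z4, excluding Z4 and Z8): {Z3, Z6, Z9}.
Backdoor paths from Z4 to Z8:
  P1: Z4 <- Z6 -> Z3 -> Z2 -> Z8
  P2: Z4 <- Z6 -> Z3 -> Z8
  P3: Z4 <- Z6 -> Z2 <- Z3 -> Z8
  P4: Z4 <- Z6 -> Z2 -> Z8
  P5: Z4 <- Z6 -> Z8
The empty set is not sufficient: P1 (Z4 <- Z6 -> Z3 -> Z2 -> Z8) has no collider blocking it and no conditioned non-collider, so it is open.
Try {Z6}:
  P1: blocked at fork node Z6 ∈ conditioning set.
  P2: blocked at fork node Z6 ∈ conditioning set.
  P3: blocked at fork node Z6 ∈ conditioning set.
  P4: blocked at fork node Z6 ∈ conditioning set.
  P5: blocked at fork node Z6 ∈ conditioning set.
{Z6} contains no descendant of Z4 and blocks every backdoor path.
No other singleton works — e.g. {Z3} leaves P4 open — so {Z6} is the unique smallest valid adjustment set.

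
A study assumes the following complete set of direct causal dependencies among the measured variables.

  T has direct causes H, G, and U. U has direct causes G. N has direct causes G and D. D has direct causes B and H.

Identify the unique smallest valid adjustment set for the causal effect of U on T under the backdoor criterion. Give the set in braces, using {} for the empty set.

Variables eligible for adjustment (non-descendants of U, excluding U and T): {B, D, G, H, N}.
Backdoor paths from U to T:
  P1: U <- G -> T
  P2: U <- G -> N <- D <- H -> T
The empty set is not sufficient: P1 (U <- G -> T) has no collider blocking it and no conditioned non-collider, so it is open.
Try {G}:
  P1: blocked at fork node G ∈ conditioning set.
  P2: blocked at fork node G ∈ conditioning set.
{G} contains no descendant of U and blocks every backdoor path.
No other singleton works — e.g. {B} leaves P1 open — so {G} is the unique smallest valid adjustment set.

{G}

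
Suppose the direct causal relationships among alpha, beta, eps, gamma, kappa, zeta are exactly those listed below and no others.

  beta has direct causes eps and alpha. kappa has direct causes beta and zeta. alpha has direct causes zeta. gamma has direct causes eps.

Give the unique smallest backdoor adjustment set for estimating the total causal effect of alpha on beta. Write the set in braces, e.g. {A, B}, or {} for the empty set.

{}

Variables eligible for adjustment (non-descendants of alpha, excluding alpha and beta): {eps, gamma, zeta}.
Backdoor paths from alpha to beta:
  P1: alpha <- zeta -> kappa <- beta
Each backdoor path contains an unconditioned collider, so every path is already blocked with the empty conditioning set:
  P1: blocked at collider kappa (neither it nor any descendant is in the conditioning set).
The empty set is therefore the unique smallest valid set.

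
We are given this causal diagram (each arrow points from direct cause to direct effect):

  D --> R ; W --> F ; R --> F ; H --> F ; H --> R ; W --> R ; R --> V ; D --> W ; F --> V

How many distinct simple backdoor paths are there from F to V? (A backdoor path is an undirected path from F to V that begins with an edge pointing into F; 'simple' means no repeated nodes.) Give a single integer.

A backdoor path from F to V is any simple undirected path whose first edge points into F (i.e. leaves F via a parent).
Parents of F: {H, R, W}.
Enumerating:
  P1: F <- H -> R -> V
  P2: F <- W <- D -> R -> V
  P3: F <- W -> R -> V
  P4: F <- R -> V
That exhausts the simple backdoor paths. Count: 4.

4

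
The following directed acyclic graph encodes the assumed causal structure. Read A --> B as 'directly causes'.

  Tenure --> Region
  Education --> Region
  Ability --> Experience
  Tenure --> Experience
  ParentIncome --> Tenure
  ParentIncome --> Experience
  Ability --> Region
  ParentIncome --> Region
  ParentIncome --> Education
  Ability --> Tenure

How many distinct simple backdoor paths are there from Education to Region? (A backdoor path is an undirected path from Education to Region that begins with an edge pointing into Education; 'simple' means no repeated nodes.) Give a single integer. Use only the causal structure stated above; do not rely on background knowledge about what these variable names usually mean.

A backdoor path from Education to Region is any simple undirected path whose first edge points into Education (i.e. leaves Education via a parent).
Parents of Education: {ParentIncome}.
Enumerating:
  P1: Education <- ParentIncome -> Tenure <- Ability -> Region
  P2: Education <- ParentIncome -> Tenure -> Experience <- Ability -> Region
  P3: Education <- ParentIncome -> Tenure -> Region
  P4: Education <- ParentIncome -> Experience <- Ability -> Tenure -> Region
  P5: Education <- ParentIncome -> Experience <- Ability -> Region
  P6: Education <- ParentIncome -> Experience <- Tenure <- Ability -> Region
  P7: Education <- ParentIncome -> Experience <- Tenure -> Region
  P8: Education <- ParentIncome -> Region
That exhausts the simple backdoor paths. Count: 8.

8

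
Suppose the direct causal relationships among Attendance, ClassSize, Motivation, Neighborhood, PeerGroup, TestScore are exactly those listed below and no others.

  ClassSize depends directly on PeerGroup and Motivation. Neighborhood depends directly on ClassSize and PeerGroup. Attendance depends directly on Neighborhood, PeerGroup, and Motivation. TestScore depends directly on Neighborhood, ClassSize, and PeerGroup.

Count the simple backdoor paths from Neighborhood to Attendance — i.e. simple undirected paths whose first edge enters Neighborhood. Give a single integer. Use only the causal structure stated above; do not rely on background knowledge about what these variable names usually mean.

A backdoor path from Neighborhood to Attendance is any simple undirected path whose first edge points into Neighborhood (i.e. leaves Neighborhood via a parent).
Parents of Neighborhood: {ClassSize, PeerGroup}.
Enumerating:
  P1: Neighborhood <- PeerGroup -> ClassSize <- Motivation -> Attendance
  P2: Neighborhood <- PeerGroup -> TestScore <- ClassSize <- Motivation -> Attendance
  P3: Neighborhood <- PeerGroup -> Attendance
  P4: Neighborhood <- ClassSize <- PeerGroup -> Attendance
  P5: Neighborhood <- ClassSize <- Motivation -> Attendance
  P6: Neighborhood <- ClassSize -> TestScore <- PeerGroup -> Attendance
That exhausts the simple backdoor paths. Count: 6.

6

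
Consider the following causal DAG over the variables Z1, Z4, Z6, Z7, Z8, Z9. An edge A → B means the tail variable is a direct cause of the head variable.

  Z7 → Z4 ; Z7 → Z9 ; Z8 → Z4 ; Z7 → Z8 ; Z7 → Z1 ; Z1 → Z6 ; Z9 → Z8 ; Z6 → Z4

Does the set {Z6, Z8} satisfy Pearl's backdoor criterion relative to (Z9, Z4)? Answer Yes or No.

No

Backdoor paths from Z9 to Z4 (paths whose first edge points into Z9):
  P1: Z9 <- Z7 -> Z1 -> Z6 -> Z4
  P2: Z9 <- Z7 -> Z8 -> Z4
  P3: Z9 <- Z7 -> Z4
Condition 1 (no descendant of Z9 in the set): FAILS — Z8 is a descendant of Z9.
Condition 2 (every backdoor path blocked by {Z6, Z8}):
  P1: blocked at chain node Z6 ∈ conditioning set.
  P2: blocked at chain node Z8 ∈ conditioning set.
  P3: open — no interior node is in the conditioning set.
{Z6, Z8} does not satisfy the backdoor criterion.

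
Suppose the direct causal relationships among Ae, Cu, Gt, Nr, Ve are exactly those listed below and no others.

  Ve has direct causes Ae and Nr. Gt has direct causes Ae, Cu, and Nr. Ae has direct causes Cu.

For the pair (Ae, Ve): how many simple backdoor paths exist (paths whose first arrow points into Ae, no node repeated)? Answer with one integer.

1

A backdoor path from Ae to Ve is any simple undirected path whose first edge points into Ae (i.e. leaves Ae via a parent).
Parents of Ae: {Cu}.
Enumerating:
  P1: Ae <- Cu -> Gt <- Nr -> Ve
That exhausts the simple backdoor paths. Count: 1.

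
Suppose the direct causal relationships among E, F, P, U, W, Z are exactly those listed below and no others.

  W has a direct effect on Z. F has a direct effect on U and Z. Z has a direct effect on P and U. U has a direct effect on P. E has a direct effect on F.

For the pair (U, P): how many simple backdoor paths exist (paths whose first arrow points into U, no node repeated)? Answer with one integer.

A backdoor path from U to P is any simple undirected path whose first edge points into U (i.e. leaves U via a parent).
Parents of U: {F, Z}.
Enumerating:
  P1: U <- F -> Z -> P
  P2: U <- Z -> P
That exhausts the simple backdoor paths. Count: 2.

2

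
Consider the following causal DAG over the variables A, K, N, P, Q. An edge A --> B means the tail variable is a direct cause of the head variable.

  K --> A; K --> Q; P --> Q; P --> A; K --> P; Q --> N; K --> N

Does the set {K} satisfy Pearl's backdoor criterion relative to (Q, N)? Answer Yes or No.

Yes

Backdoor paths from Q to N (paths whose first edge points into Q):
  P1: Q <- K -> N
  P2: Q <- P <- K -> N
  P3: Q <- P -> A <- K -> N
Condition 1 (no descendant of Q in the set): holds — descendants of Q are {N}; none are in {K}.
Condition 2 (every backdoor path blocked by {K}):
  P1: blocked at fork node K ∈ conditioning set.
  P2: blocked at fork node K ∈ conditioning set.
  P3: blocked at collider A (neither it nor any descendant is in the conditioning set).
{K} satisfies the backdoor criterion.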